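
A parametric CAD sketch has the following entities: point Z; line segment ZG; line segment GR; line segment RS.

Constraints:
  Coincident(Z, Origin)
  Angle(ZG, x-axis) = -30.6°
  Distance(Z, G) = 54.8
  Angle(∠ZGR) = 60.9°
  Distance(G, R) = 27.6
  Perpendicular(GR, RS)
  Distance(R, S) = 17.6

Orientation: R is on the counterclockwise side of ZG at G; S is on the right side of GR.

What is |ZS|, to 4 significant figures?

65.49

Z is at the origin; ZG runs at -30.6° with length 54.8, so G = 54.8·(cos -30.6°, sin -30.6°) = (47.17, -27.90). ∠ZGR = 60.9°, so GR runs at -30.6° + (180° − 60.9°) = 88.50° from the x-axis; with |GR| = 27.6, R = G + 27.6·(cos 88.50°, sin 88.50°) = (47.89, -0.3049). GR ⟂ RS; with |RS| = 17.6 on the right of GR, S = R + 17.6·(0.9997, -0.02618) = (65.49, -0.7656). Then |ZS| = |S − Z| = 65.49.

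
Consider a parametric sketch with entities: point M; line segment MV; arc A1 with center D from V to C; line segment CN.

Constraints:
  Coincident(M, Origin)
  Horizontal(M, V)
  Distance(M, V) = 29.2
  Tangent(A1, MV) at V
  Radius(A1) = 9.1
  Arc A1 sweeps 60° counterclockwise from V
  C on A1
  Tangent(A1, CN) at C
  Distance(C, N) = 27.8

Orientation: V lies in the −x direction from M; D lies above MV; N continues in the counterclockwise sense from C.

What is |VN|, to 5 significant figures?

35.970

M is at the origin; M and V share the same y with |MV| = 29.2 and V on the −x side, so V = (-29.200, 0.0000). Since A1 is tangent to MV there, DV ⟂ MV, so D = V + (0, 9.1) = (-29.200, 9.1000). On A1, V sits at bearing -90° from D; a 60° counterclockwise sweep puts C at bearing -30°, so C = D + 9.1·(cos -30°, sin -30°) = (-21.319, 4.5500). Since A1 is tangent to CN there, DC ⟂ CN, so CN runs along (−sin -30°, cos -30°); with |CN| = 27.8, N = (-7.4192, 28.626). Then |VN| = |N − V| = 35.970.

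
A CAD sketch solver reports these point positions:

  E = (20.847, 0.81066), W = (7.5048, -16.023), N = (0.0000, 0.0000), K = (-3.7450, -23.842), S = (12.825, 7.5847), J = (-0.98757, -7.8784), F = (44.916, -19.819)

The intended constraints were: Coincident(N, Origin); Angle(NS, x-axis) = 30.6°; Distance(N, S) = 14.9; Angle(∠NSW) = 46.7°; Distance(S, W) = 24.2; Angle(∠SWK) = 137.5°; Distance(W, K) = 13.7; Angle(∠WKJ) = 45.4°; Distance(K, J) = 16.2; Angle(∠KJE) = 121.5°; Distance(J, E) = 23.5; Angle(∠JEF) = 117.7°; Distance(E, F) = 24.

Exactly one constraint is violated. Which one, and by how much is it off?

Distance(E, F) = 24 — off by 7.70.

N = (0.00, 0.00) ✓; NS at 30.60° ✓; |NS| = 14.90 ✓; ∠NSW = 46.70° ✓; |SW| = 24.20 ✓; ∠SWK = 137.5° ✓; |WK| = 13.70 ✓; ∠WKJ = 45.40° ✓; |KJ| = 16.20 ✓; ∠KJE = 121.5° ✓; |JE| = 23.50 ✓; ∠JEF = 117.7° ✓; |EF| = 31.70 ✗.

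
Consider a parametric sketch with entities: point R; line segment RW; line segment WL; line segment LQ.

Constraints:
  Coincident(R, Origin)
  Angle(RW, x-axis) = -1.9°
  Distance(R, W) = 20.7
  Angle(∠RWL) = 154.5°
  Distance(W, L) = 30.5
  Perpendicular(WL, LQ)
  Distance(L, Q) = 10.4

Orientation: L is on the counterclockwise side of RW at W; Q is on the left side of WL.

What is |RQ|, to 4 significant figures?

49.21

∠RWL = 154.5°, so WL runs at -1.9° + (180° − 154.5°) = 23.60° from the x-axis; with |WL| = 30.5, L = W + 30.5·(cos 23.60°, sin 23.60°) = (48.64, 11.52). WL is perpendicular to LQ; with |LQ| = 10.4 on the left of WL, Q = L + 10.4·(-0.4003, 0.9164) = (44.47, 21.05). Then |RQ| = |Q − R| = 49.21.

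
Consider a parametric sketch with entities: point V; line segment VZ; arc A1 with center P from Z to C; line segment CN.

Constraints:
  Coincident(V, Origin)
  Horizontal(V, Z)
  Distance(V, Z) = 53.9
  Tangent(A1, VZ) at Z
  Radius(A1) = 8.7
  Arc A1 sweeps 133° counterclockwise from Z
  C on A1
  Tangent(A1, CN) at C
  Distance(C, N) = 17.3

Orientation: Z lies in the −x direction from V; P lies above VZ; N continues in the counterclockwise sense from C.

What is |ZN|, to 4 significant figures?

27.82

V is at the origin; VZ is horizontal with |VZ| = 53.9 and Z on the −x side, so Z = (-53.90, 0.000). Tangency of A1 to VZ means the radius PZ is perpendicular to VZ, so P = Z + (0, 8.7) = (-53.90, 8.700). On A1, Z sits at bearing -90° from P; a 133° counterclockwise sweep puts C at bearing 43°, so C = P + 8.7·(cos 43°, sin 43°) = (-47.54, 14.63). Tangency of A1 to CN means the radius PC is perpendicular to CN, so CN runs along (−sin 43°, cos 43°); with |CN| = 17.3, N = (-59.34, 27.29). Then |ZN| = |N − Z| = 27.82.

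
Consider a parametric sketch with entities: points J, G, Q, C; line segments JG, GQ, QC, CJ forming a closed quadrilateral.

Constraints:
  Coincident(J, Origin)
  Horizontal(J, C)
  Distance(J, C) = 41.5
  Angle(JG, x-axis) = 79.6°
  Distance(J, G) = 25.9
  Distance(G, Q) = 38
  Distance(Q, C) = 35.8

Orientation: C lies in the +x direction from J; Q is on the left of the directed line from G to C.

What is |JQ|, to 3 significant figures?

54.6

Checks: |GQ| = 38.00 ✓; |QC| = 35.80 ✓.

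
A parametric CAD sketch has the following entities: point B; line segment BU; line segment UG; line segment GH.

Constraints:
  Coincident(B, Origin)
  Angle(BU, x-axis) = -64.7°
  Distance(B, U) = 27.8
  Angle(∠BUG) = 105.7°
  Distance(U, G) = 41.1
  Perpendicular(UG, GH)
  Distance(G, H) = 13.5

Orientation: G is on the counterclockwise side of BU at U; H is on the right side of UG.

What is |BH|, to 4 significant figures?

63.13

∠BUG = 105.7°, so UG runs at -64.7° + (180° − 105.7°) = 9.600° from the x-axis; with |UG| = 41.1, G = U + 41.1·(cos 9.600°, sin 9.600°) = (52.40, -18.28). The perpendicularity gives GH at right angles to UG; with |GH| = 13.5 on the right of UG, H = G + 13.5·(0.1668, -0.9860) = (54.66, -31.59). Then |BH| = |H − B| = 63.13.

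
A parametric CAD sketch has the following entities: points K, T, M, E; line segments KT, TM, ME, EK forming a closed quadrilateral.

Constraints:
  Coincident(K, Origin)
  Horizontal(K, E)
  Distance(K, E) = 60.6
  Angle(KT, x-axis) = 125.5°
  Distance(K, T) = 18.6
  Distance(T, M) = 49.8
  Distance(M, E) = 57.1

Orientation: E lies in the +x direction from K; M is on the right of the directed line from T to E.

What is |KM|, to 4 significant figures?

31.54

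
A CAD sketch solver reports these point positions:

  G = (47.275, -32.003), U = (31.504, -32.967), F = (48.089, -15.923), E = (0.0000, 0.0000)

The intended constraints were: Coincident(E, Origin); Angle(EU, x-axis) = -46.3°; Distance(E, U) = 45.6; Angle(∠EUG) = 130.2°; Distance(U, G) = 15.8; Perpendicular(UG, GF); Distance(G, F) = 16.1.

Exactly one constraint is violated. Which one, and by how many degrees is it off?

Perpendicular(UG, GF) — off by 6.40°.

E = (0.00, 0.00) ✓; EU at -46.30° ✓; |EU| = 45.60 ✓; ∠EUG = 130.2° ✓; |UG| = 15.80 ✓; ∠(UG, GF) = 83.60° ✗; |GF| = 16.10 ✓.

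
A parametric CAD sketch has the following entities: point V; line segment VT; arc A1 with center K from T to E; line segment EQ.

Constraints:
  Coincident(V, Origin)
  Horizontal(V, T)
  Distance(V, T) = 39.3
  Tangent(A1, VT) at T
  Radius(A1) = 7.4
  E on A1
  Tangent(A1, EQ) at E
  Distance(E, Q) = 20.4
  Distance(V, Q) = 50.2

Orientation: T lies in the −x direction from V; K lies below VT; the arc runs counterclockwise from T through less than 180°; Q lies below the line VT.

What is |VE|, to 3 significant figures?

47.4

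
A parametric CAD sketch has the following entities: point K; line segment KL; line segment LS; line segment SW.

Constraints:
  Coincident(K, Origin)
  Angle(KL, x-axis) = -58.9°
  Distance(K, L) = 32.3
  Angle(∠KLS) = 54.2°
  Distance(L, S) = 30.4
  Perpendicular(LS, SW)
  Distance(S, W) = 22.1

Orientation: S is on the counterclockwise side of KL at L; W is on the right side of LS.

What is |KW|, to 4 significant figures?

49.65

∠KLS = 54.2°, so LS runs at -58.9° + (180° − 54.2°) = 66.90° from the x-axis; with |LS| = 30.4, S = L + 30.4·(cos 66.90°, sin 66.90°) = (28.61, 0.3051). The perpendicularity gives SW at right angles to LS; with |SW| = 22.1 on the right of LS, W = S + 22.1·(0.9198, -0.3923) = (48.94, -8.366). Then |KW| = |W − K| = 49.65.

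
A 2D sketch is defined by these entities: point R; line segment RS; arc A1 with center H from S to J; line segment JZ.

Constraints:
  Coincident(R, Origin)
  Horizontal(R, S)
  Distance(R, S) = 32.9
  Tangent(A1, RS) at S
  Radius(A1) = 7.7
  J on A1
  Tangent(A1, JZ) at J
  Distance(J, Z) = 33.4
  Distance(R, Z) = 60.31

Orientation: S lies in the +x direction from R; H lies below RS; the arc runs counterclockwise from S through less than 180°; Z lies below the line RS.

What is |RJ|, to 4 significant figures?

29.17

Checks: |HJ| = 7.700 ✓; ∠(HJ, JZ) = 90.00° ✓; |JZ| = 33.40 ✓; |RZ| = 60.31 ✓.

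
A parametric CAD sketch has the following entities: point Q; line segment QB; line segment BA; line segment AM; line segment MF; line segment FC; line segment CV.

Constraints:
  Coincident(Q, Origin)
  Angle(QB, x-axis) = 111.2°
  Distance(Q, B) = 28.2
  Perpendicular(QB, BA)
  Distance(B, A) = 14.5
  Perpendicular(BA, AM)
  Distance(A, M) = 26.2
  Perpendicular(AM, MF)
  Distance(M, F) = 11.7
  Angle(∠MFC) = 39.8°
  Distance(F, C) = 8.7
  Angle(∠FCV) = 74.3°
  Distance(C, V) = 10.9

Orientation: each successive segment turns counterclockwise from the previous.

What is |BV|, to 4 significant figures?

33.61

Q is at the origin; QB runs at 111.2° with length 28.2, so B = (-10.20, 26.29). QB ⟂ BA, so BA runs at -158.8°; with |BA| = 14.5, A = (-23.72, 21.05). BA ⟂ AM, so AM runs at -68.80°; with |AM| = 26.2, M = (-14.24, -3.379). AM is perpendicular to MF, so MF runs at 21.20°; with |MF| = 11.7, F = (-3.334, 0.8521). ∠MFC = 39.8° gives FC at 161.4° from the x-axis; with |FC| = 8.7, C = (-11.58, 3.627). ∠FCV = 74.3° gives CV at -92.90° from the x-axis; with |CV| = 10.9, V = (-12.13, -7.259). Then |BV| = |V − B| = 33.61.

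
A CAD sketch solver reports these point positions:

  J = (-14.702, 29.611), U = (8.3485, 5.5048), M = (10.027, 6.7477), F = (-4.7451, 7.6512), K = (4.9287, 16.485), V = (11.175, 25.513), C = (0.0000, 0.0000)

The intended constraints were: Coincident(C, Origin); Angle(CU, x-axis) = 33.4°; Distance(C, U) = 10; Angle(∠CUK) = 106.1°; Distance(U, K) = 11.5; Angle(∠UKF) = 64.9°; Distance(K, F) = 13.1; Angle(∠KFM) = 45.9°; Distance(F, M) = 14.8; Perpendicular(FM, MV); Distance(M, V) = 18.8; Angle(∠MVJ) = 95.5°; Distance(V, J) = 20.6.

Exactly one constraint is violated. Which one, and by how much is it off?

Distance(V, J) = 20.6 — off by 5.60.

C = (0.00, 0.00) ✓; CU at 33.40° ✓; |CU| = 10.00 ✓; ∠CUK = 106.1° ✓; |UK| = 11.50 ✓; ∠UKF = 64.90° ✓; |KF| = 13.10 ✓; ∠KFM = 45.90° ✓; |FM| = 14.80 ✓; ∠(FM, MV) = 90.00° ✓; |MV| = 18.80 ✓; ∠MVJ = 95.50° ✓; |VJ| = 26.20 ✗.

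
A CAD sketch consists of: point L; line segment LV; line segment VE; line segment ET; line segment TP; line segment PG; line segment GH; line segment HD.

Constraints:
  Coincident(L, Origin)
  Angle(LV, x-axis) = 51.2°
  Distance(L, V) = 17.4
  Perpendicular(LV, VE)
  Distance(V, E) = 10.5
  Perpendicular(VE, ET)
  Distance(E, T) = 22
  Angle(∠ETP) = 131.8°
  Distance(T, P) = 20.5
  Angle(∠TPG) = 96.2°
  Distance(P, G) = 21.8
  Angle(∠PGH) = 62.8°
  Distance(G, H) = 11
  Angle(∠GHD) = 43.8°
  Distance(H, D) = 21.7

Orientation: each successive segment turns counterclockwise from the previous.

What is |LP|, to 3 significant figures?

18.9

L is at the origin; LV runs at 51.2° with length 17.4, so V = (10.9, 13.6). The perpendicularity gives VE at right angles to LV, so VE runs at 141°; with |VE| = 10.5, E = (2.72, 20.1). VE ⟂ ET, so ET runs at -129°; with |ET| = 22.0, T = (-11.1, 2.99). ∠ETP = 131.8° gives TP at -80.6° from the x-axis; with |TP| = 20.5, P = (-7.72, -17.2). Then |LP| = |P − L| = 18.9.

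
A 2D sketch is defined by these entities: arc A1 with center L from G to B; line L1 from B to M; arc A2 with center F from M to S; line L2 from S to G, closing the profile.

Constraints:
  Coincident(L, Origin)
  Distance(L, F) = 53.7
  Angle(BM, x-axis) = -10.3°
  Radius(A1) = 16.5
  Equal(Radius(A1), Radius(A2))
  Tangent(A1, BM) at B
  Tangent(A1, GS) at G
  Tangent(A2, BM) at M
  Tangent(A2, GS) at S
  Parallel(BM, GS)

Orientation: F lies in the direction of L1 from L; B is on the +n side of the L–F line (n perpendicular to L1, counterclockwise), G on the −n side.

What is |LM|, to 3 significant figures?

56.2

The slot axis is L1's direction at -10.3°, so u = (cos -10.3°, sin -10.3°) = (0.984, -0.179) and n = (−sin -10.3°, cos -10.3°) = (0.179, 0.984). L is at the origin and F lies 53.7 along u from L, so F = 53.7·u = (52.8, -9.60). Tangency of A1 to both parallel lines with radius 16.5 puts B and G at L ± 16.5·n: B = (2.95, 16.2), G = (-2.95, -16.2). Equal radii place M and S the same way about F: M = F + 16.5·n = (55.8, 6.63), S = F − 16.5·n = (49.9, -25.8). Then |LM| = |M − L| = 56.2.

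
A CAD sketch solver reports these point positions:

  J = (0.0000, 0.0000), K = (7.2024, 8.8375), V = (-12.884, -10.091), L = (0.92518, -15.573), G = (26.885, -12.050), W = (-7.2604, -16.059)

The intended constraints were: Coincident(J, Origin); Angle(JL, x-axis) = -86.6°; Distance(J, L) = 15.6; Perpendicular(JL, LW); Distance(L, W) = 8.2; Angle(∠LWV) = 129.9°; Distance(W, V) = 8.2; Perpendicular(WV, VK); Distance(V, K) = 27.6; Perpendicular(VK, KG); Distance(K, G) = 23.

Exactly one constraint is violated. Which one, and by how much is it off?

Distance(K, G) = 23 — off by 5.70.

J = (0.00, 0.00) ✓; JL at -86.60° ✓; |JL| = 15.60 ✓; ∠(JL, LW) = 90.00° ✓; |LW| = 8.200 ✓; ∠LWV = 129.9° ✓; |WV| = 8.200 ✓; ∠(WV, VK) = 90.00° ✓; |VK| = 27.60 ✓; ∠(VK, KG) = 90.00° ✓; |KG| = 28.70 ✗.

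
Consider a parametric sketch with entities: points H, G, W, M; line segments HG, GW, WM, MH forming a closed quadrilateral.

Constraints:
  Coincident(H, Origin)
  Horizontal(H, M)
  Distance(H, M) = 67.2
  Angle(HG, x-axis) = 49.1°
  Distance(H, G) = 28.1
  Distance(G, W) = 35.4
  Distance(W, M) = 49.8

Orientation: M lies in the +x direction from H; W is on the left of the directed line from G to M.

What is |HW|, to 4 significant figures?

63.35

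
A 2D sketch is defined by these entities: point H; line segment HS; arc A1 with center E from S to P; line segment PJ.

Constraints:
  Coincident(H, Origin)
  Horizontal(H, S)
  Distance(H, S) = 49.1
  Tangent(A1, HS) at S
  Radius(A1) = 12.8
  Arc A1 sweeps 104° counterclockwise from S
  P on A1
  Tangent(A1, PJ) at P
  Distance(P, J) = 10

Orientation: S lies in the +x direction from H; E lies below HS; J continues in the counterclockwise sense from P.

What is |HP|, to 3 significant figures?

40.0

The tangent condition forces ES to be normal to HS, so E = S + (0, -12.8) = (49.1, -12.8). On A1, S sits at bearing 90° from E; a 104° counterclockwise sweep puts P at bearing 194°, so P = E + 12.8·(cos 194°, sin 194°) = (36.7, -15.9). Then |HP| = |P − H| = 40.0.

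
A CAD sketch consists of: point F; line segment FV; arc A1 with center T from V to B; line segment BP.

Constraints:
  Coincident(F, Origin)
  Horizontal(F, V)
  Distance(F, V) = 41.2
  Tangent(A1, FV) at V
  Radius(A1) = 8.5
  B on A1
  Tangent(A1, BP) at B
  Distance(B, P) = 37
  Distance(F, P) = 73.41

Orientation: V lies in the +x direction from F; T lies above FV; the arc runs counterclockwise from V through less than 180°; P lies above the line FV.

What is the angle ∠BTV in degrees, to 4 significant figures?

71.60°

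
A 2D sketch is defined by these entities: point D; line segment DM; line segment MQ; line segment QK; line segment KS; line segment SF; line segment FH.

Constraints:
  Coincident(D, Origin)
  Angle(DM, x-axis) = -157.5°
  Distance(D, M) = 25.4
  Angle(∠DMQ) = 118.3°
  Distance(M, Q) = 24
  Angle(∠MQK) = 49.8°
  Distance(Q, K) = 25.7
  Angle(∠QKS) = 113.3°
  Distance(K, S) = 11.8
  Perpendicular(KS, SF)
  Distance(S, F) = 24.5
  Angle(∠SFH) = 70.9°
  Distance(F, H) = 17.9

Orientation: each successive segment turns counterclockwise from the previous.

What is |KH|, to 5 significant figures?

19.332

D is at the origin; DM runs at -157.5° with length 25.4, so M = (-23.467, -9.7202). ∠DMQ = 118.3° gives MQ at -95.800° from the x-axis; with |MQ| = 24.0, Q = (-25.892, -33.597). ∠MQK = 49.8° gives QK at 34.400° from the x-axis; with |QK| = 25.7, K = (-4.6865, -19.078). ∠QKS = 113.3° gives KS at 101.10° from the x-axis; with |KS| = 11.8, S = (-6.9582, -7.4984). The perpendicularity gives SF at right angles to KS, so SF runs at -168.90°; with |SF| = 24.5, F = (-31.000, -12.215). ∠SFH = 70.9° gives FH at -59.800° from the x-axis; with |FH| = 17.9, H = (-21.996, -27.686). Then |KH| = |H − K| = 19.332.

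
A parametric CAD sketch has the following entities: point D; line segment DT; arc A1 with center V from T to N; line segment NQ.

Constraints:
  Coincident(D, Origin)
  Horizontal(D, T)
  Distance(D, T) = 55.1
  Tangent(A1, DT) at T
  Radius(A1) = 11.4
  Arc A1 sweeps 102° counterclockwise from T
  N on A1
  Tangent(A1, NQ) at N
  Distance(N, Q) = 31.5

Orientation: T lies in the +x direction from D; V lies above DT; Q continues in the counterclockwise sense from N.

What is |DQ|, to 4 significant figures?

74.51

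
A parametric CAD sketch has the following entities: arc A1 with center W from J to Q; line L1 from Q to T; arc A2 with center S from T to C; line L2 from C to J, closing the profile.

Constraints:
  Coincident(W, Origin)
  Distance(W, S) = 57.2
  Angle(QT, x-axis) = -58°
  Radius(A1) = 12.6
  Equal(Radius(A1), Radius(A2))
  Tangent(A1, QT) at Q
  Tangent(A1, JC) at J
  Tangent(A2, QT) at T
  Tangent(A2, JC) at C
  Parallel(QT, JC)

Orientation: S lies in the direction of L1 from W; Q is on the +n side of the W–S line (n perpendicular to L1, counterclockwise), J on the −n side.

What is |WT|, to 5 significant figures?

58.571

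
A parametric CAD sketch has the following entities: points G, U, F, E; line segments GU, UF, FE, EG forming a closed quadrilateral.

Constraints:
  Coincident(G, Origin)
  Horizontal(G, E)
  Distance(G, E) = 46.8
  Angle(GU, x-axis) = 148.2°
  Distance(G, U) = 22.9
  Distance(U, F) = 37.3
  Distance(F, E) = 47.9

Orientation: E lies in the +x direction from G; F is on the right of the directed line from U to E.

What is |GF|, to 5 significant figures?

18.279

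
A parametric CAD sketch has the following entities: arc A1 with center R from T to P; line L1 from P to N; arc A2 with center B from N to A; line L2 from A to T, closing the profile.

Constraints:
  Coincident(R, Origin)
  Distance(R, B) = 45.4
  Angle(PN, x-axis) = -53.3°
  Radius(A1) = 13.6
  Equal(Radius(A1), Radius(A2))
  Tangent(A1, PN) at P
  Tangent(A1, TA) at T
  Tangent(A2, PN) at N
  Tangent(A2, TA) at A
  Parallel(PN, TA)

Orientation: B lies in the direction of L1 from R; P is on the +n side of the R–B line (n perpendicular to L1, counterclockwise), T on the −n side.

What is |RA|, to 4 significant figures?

47.39

Tangency of A1 to both parallel lines with radius 13.6 puts P and T at R ± 13.6·n: P = (10.90, 8.128), T = (-10.90, -8.128). Equal radii place N and A the same way about B: N = B + 13.6·n = (38.04, -28.27), A = B − 13.6·n = (16.23, -44.53). Then |RA| = |A − R| = 47.39.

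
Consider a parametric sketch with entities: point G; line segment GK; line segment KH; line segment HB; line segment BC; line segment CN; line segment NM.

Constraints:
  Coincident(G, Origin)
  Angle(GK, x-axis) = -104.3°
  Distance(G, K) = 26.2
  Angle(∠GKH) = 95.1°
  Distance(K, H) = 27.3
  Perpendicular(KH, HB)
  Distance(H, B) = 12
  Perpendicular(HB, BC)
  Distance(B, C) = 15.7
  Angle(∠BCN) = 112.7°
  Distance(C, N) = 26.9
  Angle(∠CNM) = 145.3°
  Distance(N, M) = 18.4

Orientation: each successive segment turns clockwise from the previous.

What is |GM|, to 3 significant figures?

57.4

G is at the origin; GK runs at -104.3° with length 26.2, so K = (-6.47, -25.4). ∠GKH = 95.1° gives KH at 171° from the x-axis; with |KH| = 27.3, H = (-33.4, -21.0). KH ⟂ HB, so HB runs at 80.8°; with |HB| = 12.0, B = (-31.5, -9.18). The perpendicularity gives BC at right angles to HB, so BC runs at -9.20°; with |BC| = 15.7, C = (-16.0, -11.7). ∠BCN = 112.7° gives CN at -76.5° from the x-axis; with |CN| = 26.9, N = (-9.72, -37.8). ∠CNM = 145.3° gives NM at -111° from the x-axis; with |NM| = 18.4, M = (-16.4, -55.0). Then |GM| = |M − G| = 57.4.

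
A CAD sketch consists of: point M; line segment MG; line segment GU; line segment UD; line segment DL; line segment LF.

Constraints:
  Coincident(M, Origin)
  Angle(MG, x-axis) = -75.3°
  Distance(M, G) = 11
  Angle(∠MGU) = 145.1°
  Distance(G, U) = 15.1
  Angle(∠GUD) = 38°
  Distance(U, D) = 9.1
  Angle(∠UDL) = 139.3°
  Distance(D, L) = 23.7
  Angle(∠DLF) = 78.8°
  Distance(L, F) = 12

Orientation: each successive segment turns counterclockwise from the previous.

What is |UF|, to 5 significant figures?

28.865

M is at the origin; MG runs at -75.3° with length 11.0, so G = (2.7913, -10.640). ∠MGU = 145.1° gives GU at -40.400° from the x-axis; with |GU| = 15.1, U = (14.291, -20.427). ∠GUD = 38.0° gives UD at 101.60° from the x-axis; with |UD| = 9.1, D = (12.461, -11.512). ∠UDL = 139.3° gives DL at 142.30° from the x-axis; with |DL| = 23.7, L = (-6.2912, 2.9808). ∠DLF = 78.8° gives LF at -116.50° from the x-axis; with |LF| = 12.0, F = (-11.646, -7.7584). Then |UF| = |F − U| = 28.865.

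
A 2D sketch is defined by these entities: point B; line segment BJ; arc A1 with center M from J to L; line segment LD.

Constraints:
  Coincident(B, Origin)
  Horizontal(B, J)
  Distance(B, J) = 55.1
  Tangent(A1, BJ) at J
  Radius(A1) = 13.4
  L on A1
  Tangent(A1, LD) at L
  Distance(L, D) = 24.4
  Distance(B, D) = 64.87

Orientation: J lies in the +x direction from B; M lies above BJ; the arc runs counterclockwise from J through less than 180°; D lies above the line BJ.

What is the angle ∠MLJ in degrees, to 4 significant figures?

25.75°

Checks: |BJ| = 55.10 ✓; |ML| = 13.40 ✓; ∠(ML, LD) = 90.00° ✓; |LD| = 24.40 ✓; |BD| = 64.87 ✓.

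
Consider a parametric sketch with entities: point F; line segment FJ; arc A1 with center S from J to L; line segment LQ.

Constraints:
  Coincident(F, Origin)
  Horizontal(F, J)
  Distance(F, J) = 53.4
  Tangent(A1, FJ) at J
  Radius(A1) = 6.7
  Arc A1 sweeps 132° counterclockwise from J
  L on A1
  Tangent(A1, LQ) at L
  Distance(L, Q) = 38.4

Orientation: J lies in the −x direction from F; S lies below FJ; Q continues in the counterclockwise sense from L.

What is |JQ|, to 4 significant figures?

44.80

On A1, J sits at bearing 90° from S; a 132° counterclockwise sweep puts L at bearing 222°, so L = S + 6.7·(cos 222°, sin 222°) = (-58.38, -11.18). Since A1 is tangent to LQ there, SL ⟂ LQ, so LQ runs along (−sin 222°, cos 222°); with |LQ| = 38.4, Q = (-32.68, -39.72). Then |JQ| = |Q − J| = 44.80.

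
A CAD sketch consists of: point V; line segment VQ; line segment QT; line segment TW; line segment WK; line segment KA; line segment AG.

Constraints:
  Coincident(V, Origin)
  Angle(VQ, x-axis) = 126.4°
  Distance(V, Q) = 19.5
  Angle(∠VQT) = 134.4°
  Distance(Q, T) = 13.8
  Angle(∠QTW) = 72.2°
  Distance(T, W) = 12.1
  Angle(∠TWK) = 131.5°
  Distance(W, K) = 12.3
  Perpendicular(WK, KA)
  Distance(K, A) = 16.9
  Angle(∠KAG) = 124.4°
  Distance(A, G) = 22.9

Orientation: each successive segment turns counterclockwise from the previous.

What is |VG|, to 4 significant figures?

36.95

V is at the origin; VQ runs at 126.4° with length 19.5, so Q = (-11.57, 15.70). ∠VQT = 134.4° gives QT at 172.0° from the x-axis; with |QT| = 13.8, T = (-25.24, 17.62). ∠QTW = 72.2° gives TW at -80.20° from the x-axis; with |TW| = 12.1, W = (-23.18, 5.693). ∠TWK = 131.5° gives WK at -31.70° from the x-axis; with |WK| = 12.3, K = (-12.71, -0.7707). WK is perpendicular to KA, so KA runs at 58.30°; with |KA| = 16.9, A = (-3.832, 13.61). ∠KAG = 124.4° gives AG at 113.9° from the x-axis; with |AG| = 22.9, G = (-13.11, 34.54). Then |VG| = |G − V| = 36.95.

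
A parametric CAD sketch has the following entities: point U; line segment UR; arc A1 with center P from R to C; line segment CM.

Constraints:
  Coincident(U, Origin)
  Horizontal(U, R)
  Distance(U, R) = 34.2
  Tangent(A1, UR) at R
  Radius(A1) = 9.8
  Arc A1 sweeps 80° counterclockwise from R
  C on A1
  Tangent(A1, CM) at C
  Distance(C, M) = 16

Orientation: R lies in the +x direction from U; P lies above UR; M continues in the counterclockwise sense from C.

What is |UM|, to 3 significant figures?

52.4

On A1, R sits at bearing -90° from P; an 80° counterclockwise sweep puts C at bearing -10°, so C = P + 9.8·(cos -10°, sin -10°) = (43.9, 8.10). Tangency of A1 to CM means the radius PC is perpendicular to CM, so CM runs along (−sin -10°, cos -10°); with |CM| = 16.0, M = (46.6, 23.9). Then |UM| = |M − U| = 52.4.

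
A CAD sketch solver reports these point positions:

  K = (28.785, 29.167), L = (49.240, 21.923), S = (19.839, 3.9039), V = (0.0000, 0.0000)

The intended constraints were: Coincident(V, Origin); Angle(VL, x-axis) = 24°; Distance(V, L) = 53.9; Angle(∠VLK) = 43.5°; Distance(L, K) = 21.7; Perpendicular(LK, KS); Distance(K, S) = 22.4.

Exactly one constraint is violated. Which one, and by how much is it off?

Distance(K, S) = 22.4 — off by 4.40.

V = (0.00, 0.00) ✓; VL at 24.00° ✓; |VL| = 53.90 ✓; ∠VLK = 43.50° ✓; |LK| = 21.70 ✓; ∠(LK, KS) = 90.00° ✓; |KS| = 26.80 ✗.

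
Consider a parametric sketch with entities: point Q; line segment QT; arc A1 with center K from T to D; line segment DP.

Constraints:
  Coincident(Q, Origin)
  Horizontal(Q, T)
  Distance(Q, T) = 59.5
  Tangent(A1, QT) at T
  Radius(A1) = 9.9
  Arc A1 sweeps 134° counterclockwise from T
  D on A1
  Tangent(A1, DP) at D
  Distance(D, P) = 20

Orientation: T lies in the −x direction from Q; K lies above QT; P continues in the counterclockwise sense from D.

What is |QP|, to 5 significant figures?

73.233

Q is at the origin; QT is horizontal with |QT| = 59.5 and T on the −x side, so T = (-59.500, 0.0000). The tangent condition forces KT to be normal to QT, so K = T + (0, 9.9) = (-59.500, 9.9000). On A1, T sits at bearing -90° from K; a 134° counterclockwise sweep puts D at bearing 44°, so D = K + 9.9·(cos 44°, sin 44°) = (-52.379, 16.777). The tangent condition forces KD to be normal to DP, so DP runs along (−sin 44°, cos 44°); with |DP| = 20.0, P = (-66.272, 31.164). Then |QP| = |P − Q| = 73.233.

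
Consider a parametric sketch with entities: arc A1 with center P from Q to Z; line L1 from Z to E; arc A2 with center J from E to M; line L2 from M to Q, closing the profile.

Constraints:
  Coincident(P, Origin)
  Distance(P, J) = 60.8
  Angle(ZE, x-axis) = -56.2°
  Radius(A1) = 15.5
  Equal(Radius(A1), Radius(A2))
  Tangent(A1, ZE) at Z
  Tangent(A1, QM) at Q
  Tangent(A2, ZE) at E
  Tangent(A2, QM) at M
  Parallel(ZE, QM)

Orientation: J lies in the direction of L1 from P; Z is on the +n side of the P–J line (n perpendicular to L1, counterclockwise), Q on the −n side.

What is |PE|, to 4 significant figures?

62.74

The slot axis is L1's direction at -56.2°, so u = (cos -56.2°, sin -56.2°) = (0.5563, -0.8310) and n = (−sin -56.2°, cos -56.2°) = (0.8310, 0.5563). P is at the origin and J lies 60.8 along u from P, so J = 60.8·u = (33.82, -50.52). Tangency of A1 to both parallel lines with radius 15.5 puts Z and Q at P ± 15.5·n: Z = (12.88, 8.623), Q = (-12.88, -8.623). Equal radii place E and M the same way about J: E = J + 15.5·n = (46.70, -41.90), M = J − 15.5·n = (20.94, -59.15). Then |PE| = |E − P| = 62.74.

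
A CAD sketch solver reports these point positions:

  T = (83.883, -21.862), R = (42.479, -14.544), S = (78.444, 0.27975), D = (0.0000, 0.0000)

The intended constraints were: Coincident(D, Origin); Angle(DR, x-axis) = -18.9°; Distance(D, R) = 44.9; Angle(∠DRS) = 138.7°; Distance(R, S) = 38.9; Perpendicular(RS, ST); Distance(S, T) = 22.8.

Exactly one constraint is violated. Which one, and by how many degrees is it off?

Perpendicular(RS, ST) — off by 8.60°.

D = (0.00, 0.00) ✓; DR at -18.90° ✓; |DR| = 44.90 ✓; ∠DRS = 138.7° ✓; |RS| = 38.90 ✓; ∠(RS, ST) = 98.60° ✗; |ST| = 22.80 ✓.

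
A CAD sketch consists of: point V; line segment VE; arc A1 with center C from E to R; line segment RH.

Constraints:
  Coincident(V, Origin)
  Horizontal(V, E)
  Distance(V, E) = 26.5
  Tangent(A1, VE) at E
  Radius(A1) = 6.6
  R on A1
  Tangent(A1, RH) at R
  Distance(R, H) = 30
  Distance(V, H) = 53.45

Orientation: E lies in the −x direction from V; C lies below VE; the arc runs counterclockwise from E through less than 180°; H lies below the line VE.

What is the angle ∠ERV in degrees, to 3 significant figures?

28.2°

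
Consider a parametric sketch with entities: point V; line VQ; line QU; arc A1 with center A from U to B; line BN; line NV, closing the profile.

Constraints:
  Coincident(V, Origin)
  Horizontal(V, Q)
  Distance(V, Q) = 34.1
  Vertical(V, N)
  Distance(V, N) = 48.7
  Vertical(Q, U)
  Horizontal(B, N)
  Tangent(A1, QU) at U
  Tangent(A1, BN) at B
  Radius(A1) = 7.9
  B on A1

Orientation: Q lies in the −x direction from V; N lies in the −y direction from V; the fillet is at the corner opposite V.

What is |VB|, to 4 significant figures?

55.30

V is at the origin; V and Q share the same y with |VQ| = 34.1 and Q on the −x side, so Q = (-34.10, 0.000). V and N share the same x with |VN| = 48.7 and N on the −y side, so N = (0.000, -48.70). The virtual corner opposite V is at (-34.10, -48.70). A1 meets QU tangentially, so AU is at right angles to QU and the tangent condition forces AB to be normal to BN, with radius 7.9, so the center A sits 7.9 in from both sides at A = (-26.20, -40.80). That places the tangent points at U = (-34.10, -40.80) on QU and B = (-26.20, -48.70) on BN. Then |VB| = |B − V| = 55.30.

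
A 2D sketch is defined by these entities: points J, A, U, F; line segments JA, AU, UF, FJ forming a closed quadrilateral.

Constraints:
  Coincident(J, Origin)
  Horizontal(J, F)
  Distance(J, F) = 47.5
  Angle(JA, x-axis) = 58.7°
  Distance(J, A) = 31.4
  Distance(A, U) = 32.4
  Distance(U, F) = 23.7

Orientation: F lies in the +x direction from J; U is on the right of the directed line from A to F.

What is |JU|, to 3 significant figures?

24.7

Checks: |AU| = 32.40 ✓; |UF| = 23.70 ✓.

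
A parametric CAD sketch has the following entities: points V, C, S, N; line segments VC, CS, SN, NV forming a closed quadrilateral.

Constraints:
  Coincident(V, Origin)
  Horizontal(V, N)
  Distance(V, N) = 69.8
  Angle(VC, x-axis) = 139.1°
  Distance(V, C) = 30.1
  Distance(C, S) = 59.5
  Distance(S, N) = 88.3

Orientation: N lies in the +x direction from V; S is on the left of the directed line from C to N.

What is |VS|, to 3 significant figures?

68.6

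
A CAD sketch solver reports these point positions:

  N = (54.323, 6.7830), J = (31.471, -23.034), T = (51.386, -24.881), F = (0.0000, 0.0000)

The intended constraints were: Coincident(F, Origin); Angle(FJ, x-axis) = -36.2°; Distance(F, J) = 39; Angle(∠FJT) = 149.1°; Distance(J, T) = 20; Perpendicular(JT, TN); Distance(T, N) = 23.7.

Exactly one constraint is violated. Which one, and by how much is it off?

Distance(T, N) = 23.7 — off by 8.10.

F = (0.00, 0.00) ✓; FJ at -36.20° ✓; |FJ| = 39.00 ✓; ∠FJT = 149.1° ✓; |JT| = 20.00 ✓; ∠(JT, TN) = 90.00° ✓; |TN| = 31.80 ✗.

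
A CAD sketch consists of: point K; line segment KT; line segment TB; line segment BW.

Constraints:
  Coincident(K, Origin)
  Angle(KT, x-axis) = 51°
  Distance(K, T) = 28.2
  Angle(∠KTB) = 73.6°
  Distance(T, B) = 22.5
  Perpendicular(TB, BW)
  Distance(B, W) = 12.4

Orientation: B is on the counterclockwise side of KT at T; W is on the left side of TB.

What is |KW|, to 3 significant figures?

20.6

∠KTB = 73.6°, so TB runs at 51.0° + (180° − 73.6°) = 157° from the x-axis; with |TB| = 22.5, B = T + 22.5·(cos 157°, sin 157°) = (-3.03, 30.6). TB is perpendicular to BW; with |BW| = 12.4 on the left of TB, W = B + 12.4·(-0.384, -0.923) = (-7.79, 19.1). Then |KW| = |W − K| = 20.6.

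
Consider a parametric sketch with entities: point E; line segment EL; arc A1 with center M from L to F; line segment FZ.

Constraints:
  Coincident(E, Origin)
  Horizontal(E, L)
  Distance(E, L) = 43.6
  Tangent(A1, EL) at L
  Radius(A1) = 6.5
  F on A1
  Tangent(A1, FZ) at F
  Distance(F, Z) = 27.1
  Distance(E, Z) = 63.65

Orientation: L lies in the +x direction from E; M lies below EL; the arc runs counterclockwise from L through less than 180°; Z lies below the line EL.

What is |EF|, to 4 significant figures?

39.87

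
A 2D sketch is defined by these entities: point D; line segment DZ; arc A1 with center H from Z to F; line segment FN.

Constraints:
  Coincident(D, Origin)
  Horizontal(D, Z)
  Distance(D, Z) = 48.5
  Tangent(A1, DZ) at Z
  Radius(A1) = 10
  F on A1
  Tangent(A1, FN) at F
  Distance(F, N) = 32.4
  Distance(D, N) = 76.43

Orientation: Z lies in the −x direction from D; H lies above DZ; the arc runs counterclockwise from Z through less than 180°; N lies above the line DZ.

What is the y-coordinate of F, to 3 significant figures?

17.4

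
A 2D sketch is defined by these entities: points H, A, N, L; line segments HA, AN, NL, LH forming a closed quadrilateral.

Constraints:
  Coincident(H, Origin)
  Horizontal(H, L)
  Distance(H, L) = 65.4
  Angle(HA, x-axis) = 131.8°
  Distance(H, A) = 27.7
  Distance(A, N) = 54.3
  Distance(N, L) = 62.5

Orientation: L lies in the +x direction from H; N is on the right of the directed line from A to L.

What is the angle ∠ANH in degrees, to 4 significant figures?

11.73°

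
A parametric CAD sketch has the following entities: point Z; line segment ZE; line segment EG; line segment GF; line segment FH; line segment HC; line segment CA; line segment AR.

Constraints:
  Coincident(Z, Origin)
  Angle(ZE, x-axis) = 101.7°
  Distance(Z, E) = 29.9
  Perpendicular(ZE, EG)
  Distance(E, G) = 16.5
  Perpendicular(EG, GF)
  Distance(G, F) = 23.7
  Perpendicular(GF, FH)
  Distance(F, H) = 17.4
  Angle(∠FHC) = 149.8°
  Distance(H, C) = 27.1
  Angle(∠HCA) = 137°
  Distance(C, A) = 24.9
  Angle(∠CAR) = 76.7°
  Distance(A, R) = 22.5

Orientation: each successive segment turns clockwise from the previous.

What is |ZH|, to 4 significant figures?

6.265

Z is at the origin; ZE runs at 101.7° with length 29.9, so E = (-6.063, 29.28). ZE ⟂ EG, so EG runs at 11.70°; with |EG| = 16.5, G = (10.09, 32.62). EG ⟂ GF, so GF runs at -78.30°; with |GF| = 23.7, F = (14.90, 9.417). GF is perpendicular to FH, so FH runs at -168.3°; with |FH| = 17.4, H = (-2.139, 5.889). Then |ZH| = |H − Z| = 6.265.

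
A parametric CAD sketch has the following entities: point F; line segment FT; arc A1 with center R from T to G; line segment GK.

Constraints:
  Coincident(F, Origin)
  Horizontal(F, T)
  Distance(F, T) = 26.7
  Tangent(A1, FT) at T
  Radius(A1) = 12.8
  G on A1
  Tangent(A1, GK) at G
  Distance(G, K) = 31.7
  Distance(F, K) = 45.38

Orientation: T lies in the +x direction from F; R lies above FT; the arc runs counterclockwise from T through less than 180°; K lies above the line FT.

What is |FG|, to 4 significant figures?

41.78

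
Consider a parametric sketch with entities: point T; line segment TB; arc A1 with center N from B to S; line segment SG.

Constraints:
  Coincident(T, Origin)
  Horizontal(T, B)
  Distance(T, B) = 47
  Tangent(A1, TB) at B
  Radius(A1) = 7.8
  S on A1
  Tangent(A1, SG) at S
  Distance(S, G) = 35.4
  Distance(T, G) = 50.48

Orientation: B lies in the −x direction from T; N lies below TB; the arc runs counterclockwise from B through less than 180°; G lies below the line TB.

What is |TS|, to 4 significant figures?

54.54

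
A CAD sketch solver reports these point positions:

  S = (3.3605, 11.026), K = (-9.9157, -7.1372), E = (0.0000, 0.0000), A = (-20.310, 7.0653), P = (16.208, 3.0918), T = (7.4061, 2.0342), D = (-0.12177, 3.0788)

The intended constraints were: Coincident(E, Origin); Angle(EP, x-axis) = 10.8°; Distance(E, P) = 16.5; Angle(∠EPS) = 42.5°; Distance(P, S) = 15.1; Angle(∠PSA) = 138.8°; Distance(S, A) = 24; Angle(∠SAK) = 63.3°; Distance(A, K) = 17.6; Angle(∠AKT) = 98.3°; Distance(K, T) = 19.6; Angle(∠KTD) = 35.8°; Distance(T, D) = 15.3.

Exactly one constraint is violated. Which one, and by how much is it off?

Distance(T, D) = 15.3 — off by 7.70.

E = (0.00, 0.00) ✓; EP at 10.80° ✓; |EP| = 16.50 ✓; ∠EPS = 42.50° ✓; |PS| = 15.10 ✓; ∠PSA = 138.8° ✓; |SA| = 24.00 ✓; ∠SAK = 63.30° ✓; |AK| = 17.60 ✓; ∠AKT = 98.30° ✓; |KT| = 19.60 ✓; ∠KTD = 35.80° ✓; |TD| = 7.600 ✗.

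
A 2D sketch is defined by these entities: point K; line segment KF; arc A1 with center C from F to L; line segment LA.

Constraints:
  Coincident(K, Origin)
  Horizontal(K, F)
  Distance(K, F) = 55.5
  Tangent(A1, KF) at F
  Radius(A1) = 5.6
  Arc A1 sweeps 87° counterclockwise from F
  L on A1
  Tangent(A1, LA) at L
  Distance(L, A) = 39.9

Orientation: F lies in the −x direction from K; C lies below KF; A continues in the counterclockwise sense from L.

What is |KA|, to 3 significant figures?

77.7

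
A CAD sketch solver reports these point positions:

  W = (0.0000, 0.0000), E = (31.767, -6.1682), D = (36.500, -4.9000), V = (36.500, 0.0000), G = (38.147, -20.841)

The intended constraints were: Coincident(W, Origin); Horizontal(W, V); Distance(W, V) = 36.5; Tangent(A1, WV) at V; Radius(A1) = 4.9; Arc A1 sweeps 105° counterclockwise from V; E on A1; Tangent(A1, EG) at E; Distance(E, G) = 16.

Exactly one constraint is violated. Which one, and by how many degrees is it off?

Tangent(A1, EG) at E — off by 8.50°.

W = (0.00, 0.00) ✓; W.y = 0.00, V.y = 0.00 ✓; |WV| = 36.50 ✓; ∠(DV, VW) = 90.00° ✓; |DV| = 4.900 ✓; bearing(D→E) − bearing(D→V) = 105.0° ✓; |DE| = 4.900 ✓; ∠(DE, EG) = 81.50° ✗; |EG| = 16.00 ✓.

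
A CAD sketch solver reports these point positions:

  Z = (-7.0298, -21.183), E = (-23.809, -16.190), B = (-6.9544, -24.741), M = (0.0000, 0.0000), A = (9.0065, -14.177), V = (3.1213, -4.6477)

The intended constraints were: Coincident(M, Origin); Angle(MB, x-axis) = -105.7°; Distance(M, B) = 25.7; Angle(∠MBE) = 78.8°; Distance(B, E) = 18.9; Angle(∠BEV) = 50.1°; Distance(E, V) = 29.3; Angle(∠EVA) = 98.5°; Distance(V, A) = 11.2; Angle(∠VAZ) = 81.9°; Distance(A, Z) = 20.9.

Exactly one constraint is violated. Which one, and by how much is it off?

Distance(A, Z) = 20.9 — off by 3.40.

M = (0.00, 0.00) ✓; MB at -105.7° ✓; |MB| = 25.70 ✓; ∠MBE = 78.80° ✓; |BE| = 18.90 ✓; ∠BEV = 50.10° ✓; |EV| = 29.30 ✓; ∠EVA = 98.50° ✓; |VA| = 11.20 ✓; ∠VAZ = 81.90° ✓; |AZ| = 17.50 ✗.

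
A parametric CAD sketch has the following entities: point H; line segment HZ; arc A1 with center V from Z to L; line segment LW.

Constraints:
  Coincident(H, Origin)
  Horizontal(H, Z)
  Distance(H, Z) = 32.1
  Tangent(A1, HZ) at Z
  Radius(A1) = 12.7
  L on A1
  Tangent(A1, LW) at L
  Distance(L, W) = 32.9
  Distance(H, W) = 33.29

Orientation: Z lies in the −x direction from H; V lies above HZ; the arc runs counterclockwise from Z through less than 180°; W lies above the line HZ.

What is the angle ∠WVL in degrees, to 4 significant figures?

68.89°

H is at the origin; HZ is horizontal with |HZ| = 32.1 and Z on the −x side, so Z = (-32.10, 0.000). Tangency of A1 to HZ means the radius VZ is perpendicular to HZ, so V = Z + (0, 12.7) = (-32.10, 12.70). Since VL ⟂ LW (tangency), |VW| = √(12.7² + 32.9²) = 35.27 regardless of where L sits on A1. So W lies on both circle(H, 33.29) and circle(V, 35.27); the above-HZ intersection is W = (-3.348, 33.12). L is the foot of the tangent from W: L = (-21.51, 5.689).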